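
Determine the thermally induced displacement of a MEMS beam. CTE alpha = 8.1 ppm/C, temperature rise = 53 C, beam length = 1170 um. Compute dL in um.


Step 1: Convert CTE: alpha = 8.1 ppm/C = 8.1e-6 /C
Step 2: dL = 8.1e-6 * 53 * 1170
dL = 0.5023 um


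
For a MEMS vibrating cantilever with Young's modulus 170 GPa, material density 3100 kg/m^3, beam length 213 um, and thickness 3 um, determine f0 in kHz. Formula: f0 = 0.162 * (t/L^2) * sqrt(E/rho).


Step 1: Convert units to SI.
t_SI = 3e-6 m, L_SI = 213e-6 m
Step 2: Calculate sqrt(E/rho).
sqrt(170e9 / 3100) = 7405.32 m/s
Step 3: Compute f0.
f0 = 0.162 * 3e-6 / (213e-6)^2 * 7405.32 = 79327.0 Hz = 79.33 kHz


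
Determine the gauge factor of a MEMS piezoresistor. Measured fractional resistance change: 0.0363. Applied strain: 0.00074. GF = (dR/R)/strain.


Step 1: Identify values.
dR/R = 0.0363, strain = 0.00074
Step 2: GF = (dR/R) / strain = 0.0363 / 0.00074
GF = 49.1


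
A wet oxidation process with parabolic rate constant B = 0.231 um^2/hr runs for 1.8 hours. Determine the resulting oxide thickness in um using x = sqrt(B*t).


Step 1: Compute B*t = 0.231 * 1.8 = 0.4158
Step 2: x = sqrt(0.4158)
x = 0.645 um


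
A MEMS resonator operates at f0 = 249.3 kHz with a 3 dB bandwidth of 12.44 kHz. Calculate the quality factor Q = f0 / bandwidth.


Step 1: Q = f0 / bandwidth
Step 2: Q = 249.3 / 12.44
Q = 20.0


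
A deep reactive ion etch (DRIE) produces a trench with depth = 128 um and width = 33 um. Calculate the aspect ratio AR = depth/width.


Step 1: AR = depth / width
Step 2: AR = 128 / 33
AR = 3.9


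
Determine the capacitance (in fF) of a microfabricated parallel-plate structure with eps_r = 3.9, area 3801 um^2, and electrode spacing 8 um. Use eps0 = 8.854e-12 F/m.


Step 1: Convert area to m^2: A = 3801e-12 m^2
Step 2: Convert gap to m: d = 8e-6 m
Step 3: C = eps0 * eps_r * A / d
C = 8.854e-12 * 3.9 * 3801e-12 / 8e-6
Step 4: Convert to fF (multiply by 1e15).
C = 16.41 fF


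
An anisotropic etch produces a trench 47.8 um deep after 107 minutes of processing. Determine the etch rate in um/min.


Step 1: Etch rate = depth / time
Step 2: rate = 47.8 / 107
rate = 0.447 um/min


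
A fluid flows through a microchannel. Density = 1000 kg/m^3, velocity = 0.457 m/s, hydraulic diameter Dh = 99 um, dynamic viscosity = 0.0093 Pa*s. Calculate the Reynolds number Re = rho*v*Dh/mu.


Step 1: Convert Dh to meters: Dh = 99e-6 m
Step 2: Re = rho * v * Dh / mu
Re = 1000 * 0.457 * 99e-6 / 0.0093
Re = 4.865


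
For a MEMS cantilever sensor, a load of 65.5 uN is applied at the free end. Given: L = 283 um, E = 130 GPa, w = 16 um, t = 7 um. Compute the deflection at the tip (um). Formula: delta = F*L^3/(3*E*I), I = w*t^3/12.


Step 1: Calculate the second moment of area.
I = w * t^3 / 12 = 16 * 7^3 / 12 = 457.3333 um^4
Step 2: Convert E to consistent units (1 GPa = 1000 uN/um^2).
E = 130 GPa = 130000 uN/um^2
Step 3: Calculate tip deflection.
delta = F * L^3 / (3 * E * I)
delta = 65.5 * 283^3 / (3 * 130000 * 457.3333)
delta = 8.3234 um


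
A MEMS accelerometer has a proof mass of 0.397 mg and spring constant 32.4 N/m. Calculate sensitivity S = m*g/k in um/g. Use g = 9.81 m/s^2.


Step 1: Convert mass: m = 0.397 mg = 3.97e-07 kg
Step 2: S = m * g / k = 3.97e-07 * 9.81 / 32.4
Step 3: S = 1.20e-07 m/g
Step 4: Convert to um/g: S = 0.12 um/g


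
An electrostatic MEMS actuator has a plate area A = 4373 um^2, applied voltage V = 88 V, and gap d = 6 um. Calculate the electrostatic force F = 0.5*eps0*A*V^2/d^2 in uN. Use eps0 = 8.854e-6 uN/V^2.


Step 1: Identify parameters.
eps0 = 8.854e-6 uN/V^2, A = 4373 um^2, V = 88 V, d = 6 um
Step 2: Compute V^2 = 88^2 = 7744
Step 3: Compute d^2 = 6^2 = 36
Step 4: F = 0.5 * 8.854e-6 * 4373 * 7744 / 36
F = 4.164 uN


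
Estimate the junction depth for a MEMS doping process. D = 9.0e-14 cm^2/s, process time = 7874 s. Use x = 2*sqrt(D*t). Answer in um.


Step 1: Compute D*t = 9.0e-14 * 7874 = 7.0866e-10 cm^2
Step 2: sqrt(D*t) = 2.6621e-05 cm
Step 3: x = 2 * 2.6621e-05 cm = 5.3242e-05 cm
Step 4: Convert to um (1 cm = 1e4 um): x = 0.532 um


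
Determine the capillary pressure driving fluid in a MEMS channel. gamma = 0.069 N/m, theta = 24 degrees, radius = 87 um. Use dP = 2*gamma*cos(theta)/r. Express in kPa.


Step 1: cos(24 deg) = 0.9135
Step 2: Convert r to m: r = 87e-6 m
Step 3: dP = 2 * 0.069 * 0.9135 / 87e-6 = 1449.0 Pa
Step 4: Convert Pa to kPa (divide by 1000).
dP = 1.45 kPa


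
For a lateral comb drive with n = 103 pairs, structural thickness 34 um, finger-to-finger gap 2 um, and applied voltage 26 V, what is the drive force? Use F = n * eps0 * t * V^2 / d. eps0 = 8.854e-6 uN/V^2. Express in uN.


Step 1: Parameters: n=103, eps0=8.854e-6 uN/V^2, t=34 um, V=26 V, d=2 um
Step 2: V^2 = 676
Step 3: F = 103 * 8.854e-6 * 34 * 676 / 2
F = 10.48 uN


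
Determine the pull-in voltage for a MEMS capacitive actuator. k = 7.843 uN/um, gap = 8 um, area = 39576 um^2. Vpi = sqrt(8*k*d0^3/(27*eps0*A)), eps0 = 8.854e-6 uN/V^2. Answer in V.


Step 1: Compute numerator: 8 * k * d0^3 = 8 * 7.843 * 8^3 = 32124.928
Step 2: Compute denominator: 27 * eps0 * A = 27 * 8.854e-6 * 39576 = 9.460959
Step 3: Vpi = sqrt(32124.928 / 9.460959)
Vpi = 58.27 V


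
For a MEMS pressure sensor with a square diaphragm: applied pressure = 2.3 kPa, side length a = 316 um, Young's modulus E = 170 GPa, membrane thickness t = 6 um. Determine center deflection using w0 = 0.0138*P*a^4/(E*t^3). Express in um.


Step 1: Convert pressure to compatible units (E is in GPa, so P in GPa).
P = 2.3 kPa = 2.3e-6 GPa
Step 2: Compute numerator: 0.0138 * P * a^4.
a^4 = 316^4 = 9971220736
numerator = 0.0138 * 2.3e-6 * 9971220736 = 3.165e+02
Step 3: Compute denominator: E * t^3 = 170 * 6^3 = 36720
Step 4: w0 = numerator / denominator = 3.165e+02 / 36720 = 0.0086 um


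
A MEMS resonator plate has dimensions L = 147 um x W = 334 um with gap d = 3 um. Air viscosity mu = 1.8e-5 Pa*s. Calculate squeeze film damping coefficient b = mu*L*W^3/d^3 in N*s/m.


Step 1: Convert to SI.
L = 147e-6 m, W = 334e-6 m, d = 3e-6 m
Step 2: W^3 = (334e-6)^3 = 3.73e-11 m^3
Step 3: d^3 = (3e-6)^3 = 2.70e-17 m^3
Step 4: b = 1.8e-5 * 147e-6 * 3.73e-11 / 2.70e-17
b = 3.65e-03 N*s/m


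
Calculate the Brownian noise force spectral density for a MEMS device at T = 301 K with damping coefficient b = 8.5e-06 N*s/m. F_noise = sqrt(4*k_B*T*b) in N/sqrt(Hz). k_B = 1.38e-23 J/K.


Step 1: Compute 4 * k_B * T * b
= 4 * 1.38e-23 * 301 * 8.5e-06
= 1.4123e-25 N^2/Hz
Step 2: F_noise = sqrt(1.4123e-25)
F_noise = 3.76e-13 N/sqrt(Hz)


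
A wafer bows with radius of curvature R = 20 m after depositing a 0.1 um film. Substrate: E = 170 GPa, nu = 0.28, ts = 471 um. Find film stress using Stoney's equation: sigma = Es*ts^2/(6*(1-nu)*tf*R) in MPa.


Step 1: Compute numerator: Es * ts^2 = 170 * 471^2 = 37712970 (GPa*um^2)
Step 2: Compute denominator (R in um): 6*(1-nu)*tf*R = 6*0.72*0.1*20e6 = 8640000.0 (um^2)
Step 3: sigma (GPa) = 37712970 / 8640000.0 = 4.364927e+00 GPa
Step 4: Convert to MPa (x1000): sigma = 4364.9 MPa


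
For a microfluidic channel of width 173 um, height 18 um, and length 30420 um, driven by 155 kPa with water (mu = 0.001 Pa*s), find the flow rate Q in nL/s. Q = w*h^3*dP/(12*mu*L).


Step 1: Convert all dimensions to SI (meters).
w = 173e-6 m, h = 18e-6 m, L = 30420e-6 m, dP = 155e3 Pa
Step 2: Q = w * h^3 * dP / (12 * mu * L)
Q = 173e-6 * (18e-6)^3 * 155e3 / (12 * 0.001 * 30420e-6) = 4.2840533e-10 m^3/s
Step 3: Convert Q from m^3/s to nL/s (1 m^3 = 1e12 nL, so multiply by 1e12).
Q = 428.405 nL/s


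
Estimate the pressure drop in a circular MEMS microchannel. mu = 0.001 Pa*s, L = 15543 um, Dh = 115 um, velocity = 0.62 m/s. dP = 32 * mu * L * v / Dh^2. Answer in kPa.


Step 1: Convert to SI: L = 15543e-6 m, Dh = 115e-6 m
Step 2: dP = 32 * 0.001 * 15543e-6 * 0.62 / (115e-6)^2
Step 3: dP = 23317.44 Pa
Step 4: Convert to kPa: dP = 23.32 kPa


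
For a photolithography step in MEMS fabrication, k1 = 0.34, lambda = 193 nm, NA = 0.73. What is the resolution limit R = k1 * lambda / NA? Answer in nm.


Step 1: Identify values: k1 = 0.34, lambda = 193 nm, NA = 0.73
Step 2: R = k1 * lambda / NA
R = 0.34 * 193 / 0.73
R = 89.9 nm


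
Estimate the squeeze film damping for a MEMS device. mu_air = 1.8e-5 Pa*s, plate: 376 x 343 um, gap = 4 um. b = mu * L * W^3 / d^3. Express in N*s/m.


Step 1: Convert to SI.
L = 376e-6 m, W = 343e-6 m, d = 4e-6 m
Step 2: W^3 = (343e-6)^3 = 4.04e-11 m^3
Step 3: d^3 = (4e-6)^3 = 6.40e-17 m^3
Step 4: b = 1.8e-5 * 376e-6 * 4.04e-11 / 6.40e-17
b = 4.27e-03 N*s/m


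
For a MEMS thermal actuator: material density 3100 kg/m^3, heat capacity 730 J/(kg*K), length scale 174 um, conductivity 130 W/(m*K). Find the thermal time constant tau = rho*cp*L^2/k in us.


Step 1: Convert L to m: L = 174e-6 m
Step 2: L^2 = (174e-6)^2 = 3.0276e-08 m^2
Step 3: tau = 3100 * 730 * 3.0276e-08 / 130 = 5.2703529e-04 s
Step 4: Convert to microseconds (multiply by 1e6).
tau = 527.035 us


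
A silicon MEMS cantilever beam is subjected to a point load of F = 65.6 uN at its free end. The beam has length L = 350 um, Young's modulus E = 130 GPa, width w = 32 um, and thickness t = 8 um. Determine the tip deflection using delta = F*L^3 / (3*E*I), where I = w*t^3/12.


Step 1: Calculate the second moment of area.
I = w * t^3 / 12 = 32 * 8^3 / 12 = 1365.3333 um^4
Step 2: Convert E to consistent units (1 GPa = 1000 uN/um^2).
E = 130 GPa = 130000 uN/um^2
Step 3: Calculate tip deflection.
delta = F * L^3 / (3 * E * I)
delta = 65.6 * 350^3 / (3 * 130000 * 1365.3333)
delta = 5.2821 um


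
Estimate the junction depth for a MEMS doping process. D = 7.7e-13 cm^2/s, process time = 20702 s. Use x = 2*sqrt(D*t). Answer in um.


Step 1: Compute D*t = 7.7e-13 * 20702 = 1.594054e-08 cm^2
Step 2: sqrt(D*t) = 1.26256e-04 cm
Step 3: x = 2 * 1.26256e-04 cm = 2.52512e-04 cm
Step 4: Convert to um (1 cm = 1e4 um): x = 2.525 um


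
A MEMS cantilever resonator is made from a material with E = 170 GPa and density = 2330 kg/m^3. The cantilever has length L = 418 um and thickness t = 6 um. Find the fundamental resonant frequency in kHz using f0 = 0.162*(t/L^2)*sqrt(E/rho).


Step 1: Convert units to SI.
t_SI = 6e-6 m, L_SI = 418e-6 m
Step 2: Calculate sqrt(E/rho).
sqrt(170e9 / 2330) = 8541.74 m/s
Step 3: Compute f0.
f0 = 0.162 * 6e-6 / (418e-6)^2 * 8541.74 = 47518.2 Hz = 47.52 kHz


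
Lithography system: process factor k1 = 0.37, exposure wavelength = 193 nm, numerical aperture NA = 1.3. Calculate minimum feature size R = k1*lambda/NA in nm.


Step 1: Identify values: k1 = 0.37, lambda = 193 nm, NA = 1.3
Step 2: R = k1 * lambda / NA
R = 0.37 * 193 / 1.3
R = 54.9 nm


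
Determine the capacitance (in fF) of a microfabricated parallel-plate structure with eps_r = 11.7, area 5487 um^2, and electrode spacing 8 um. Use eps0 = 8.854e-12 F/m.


Step 1: Convert area to m^2: A = 5487e-12 m^2
Step 2: Convert gap to m: d = 8e-6 m
Step 3: C = eps0 * eps_r * A / d
C = 8.854e-12 * 11.7 * 5487e-12 / 8e-6
Step 4: Convert to fF (multiply by 1e15).
C = 71.05 fF


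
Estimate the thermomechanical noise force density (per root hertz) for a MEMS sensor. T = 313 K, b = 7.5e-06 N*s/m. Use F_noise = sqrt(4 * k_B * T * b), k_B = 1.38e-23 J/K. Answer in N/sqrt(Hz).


Step 1: Compute 4 * k_B * T * b
= 4 * 1.38e-23 * 313 * 7.5e-06
= 1.2958e-25 N^2/Hz
Step 2: F_noise = sqrt(1.2958e-25)
F_noise = 3.60e-13 N/sqrt(Hz)


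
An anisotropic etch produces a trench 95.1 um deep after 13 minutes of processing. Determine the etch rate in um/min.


Step 1: Etch rate = depth / time
Step 2: rate = 95.1 / 13
rate = 7.315 um/min


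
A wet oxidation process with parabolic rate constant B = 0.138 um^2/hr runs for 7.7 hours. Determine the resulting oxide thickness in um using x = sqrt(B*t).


Step 1: Compute B*t = 0.138 * 7.7 = 1.0626
Step 2: x = sqrt(1.0626)
x = 1.031 um


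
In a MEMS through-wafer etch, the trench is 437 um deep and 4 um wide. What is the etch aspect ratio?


Step 1: AR = depth / width
Step 2: AR = 437 / 4
AR = 109.3


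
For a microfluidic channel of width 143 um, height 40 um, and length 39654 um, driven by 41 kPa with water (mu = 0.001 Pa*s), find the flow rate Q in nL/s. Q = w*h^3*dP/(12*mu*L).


Step 1: Convert all dimensions to SI (meters).
w = 143e-6 m, h = 40e-6 m, L = 39654e-6 m, dP = 41e3 Pa
Step 2: Q = w * h^3 * dP / (12 * mu * L)
Q = 143e-6 * (40e-6)^3 * 41e3 / (12 * 0.001 * 39654e-6) = 7.8855433e-10 m^3/s
Step 3: Convert Q from m^3/s to nL/s (1 m^3 = 1e12 nL, so multiply by 1e12).
Q = 788.554 nL/s


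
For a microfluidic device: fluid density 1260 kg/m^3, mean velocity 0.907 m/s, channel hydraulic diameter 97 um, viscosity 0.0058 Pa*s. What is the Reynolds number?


Step 1: Convert Dh to meters: Dh = 97e-6 m
Step 2: Re = rho * v * Dh / mu
Re = 1260 * 0.907 * 97e-6 / 0.0058
Re = 19.113


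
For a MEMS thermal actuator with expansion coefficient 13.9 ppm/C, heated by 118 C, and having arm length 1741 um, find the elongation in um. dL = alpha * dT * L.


Step 1: Convert CTE: alpha = 13.9 ppm/C = 13.9e-6 /C
Step 2: dL = 13.9e-6 * 118 * 1741
dL = 2.8556 um


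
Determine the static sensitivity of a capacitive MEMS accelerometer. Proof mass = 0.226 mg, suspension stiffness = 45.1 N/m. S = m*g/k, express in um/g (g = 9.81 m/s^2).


Step 1: Convert mass: m = 0.226 mg = 2.26e-07 kg
Step 2: S = m * g / k = 2.26e-07 * 9.81 / 45.1
Step 3: S = 4.92e-08 m/g
Step 4: Convert to um/g: S = 0.049 um/g


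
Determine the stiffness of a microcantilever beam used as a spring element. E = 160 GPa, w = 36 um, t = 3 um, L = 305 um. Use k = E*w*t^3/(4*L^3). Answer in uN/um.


Step 1: Convert E to consistent units (1 GPa = 1000 uN/um^2).
E = 160 GPa = 160000 uN/um^2
Step 2: Compute t^3 = 3^3 = 27
Step 3: Compute L^3 = 305^3 = 28372625
Step 4: k = 160000 * 36 * 27 / (4 * 28372625)
k = 1.3703 uN/um


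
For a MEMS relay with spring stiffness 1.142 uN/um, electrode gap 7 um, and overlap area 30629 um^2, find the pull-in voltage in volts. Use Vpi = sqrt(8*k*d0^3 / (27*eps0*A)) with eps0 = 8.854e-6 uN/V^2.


Step 1: Compute numerator: 8 * k * d0^3 = 8 * 1.142 * 7^3 = 3133.648
Step 2: Compute denominator: 27 * eps0 * A = 27 * 8.854e-6 * 30629 = 7.322107
Step 3: Vpi = sqrt(3133.648 / 7.322107)
Vpi = 20.69 V


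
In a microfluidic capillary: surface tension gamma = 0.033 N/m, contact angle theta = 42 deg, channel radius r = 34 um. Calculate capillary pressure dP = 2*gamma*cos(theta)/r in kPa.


Step 1: cos(42 deg) = 0.7431
Step 2: Convert r to m: r = 34e-6 m
Step 3: dP = 2 * 0.033 * 0.7431 / 34e-6 = 1442.5 Pa
Step 4: Convert Pa to kPa (divide by 1000).
dP = 1.44 kPa


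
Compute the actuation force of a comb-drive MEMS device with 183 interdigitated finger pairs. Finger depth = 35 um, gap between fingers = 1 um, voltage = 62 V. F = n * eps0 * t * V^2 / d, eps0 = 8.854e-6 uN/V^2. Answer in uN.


Step 1: Parameters: n=183, eps0=8.854e-6 uN/V^2, t=35 um, V=62 V, d=1 um
Step 2: V^2 = 3844
Step 3: F = 183 * 8.854e-6 * 35 * 3844 / 1
F = 217.993 uN


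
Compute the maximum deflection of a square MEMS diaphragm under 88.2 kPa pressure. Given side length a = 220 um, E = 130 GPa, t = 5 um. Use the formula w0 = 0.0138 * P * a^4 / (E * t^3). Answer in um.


Step 1: Convert pressure to compatible units (E is in GPa, so P in GPa).
P = 88.2 kPa = 88.2e-6 GPa
Step 2: Compute numerator: 0.0138 * P * a^4.
a^4 = 220^4 = 2342560000
numerator = 0.0138 * 88.2e-6 * 2342560000 = 2.85127e+03
Step 3: Compute denominator: E * t^3 = 130 * 5^3 = 16250
Step 4: w0 = numerator / denominator = 2.85127e+03 / 16250 = 0.1755 um


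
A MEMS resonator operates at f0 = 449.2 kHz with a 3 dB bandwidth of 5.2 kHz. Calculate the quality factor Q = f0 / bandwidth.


Step 1: Q = f0 / bandwidth
Step 2: Q = 449.2 / 5.2
Q = 86.4


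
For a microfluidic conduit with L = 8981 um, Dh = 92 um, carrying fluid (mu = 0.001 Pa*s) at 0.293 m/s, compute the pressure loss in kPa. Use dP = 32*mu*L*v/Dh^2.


Step 1: Convert to SI: L = 8981e-6 m, Dh = 92e-6 m
Step 2: dP = 32 * 0.001 * 8981e-6 * 0.293 / (92e-6)^2
Step 3: dP = 9948.71 Pa
Step 4: Convert to kPa: dP = 9.95 kPa


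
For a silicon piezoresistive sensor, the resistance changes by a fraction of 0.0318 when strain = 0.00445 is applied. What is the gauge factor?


Step 1: Identify values.
dR/R = 0.0318, strain = 0.00445
Step 2: GF = (dR/R) / strain = 0.0318 / 0.00445
GF = 7.1


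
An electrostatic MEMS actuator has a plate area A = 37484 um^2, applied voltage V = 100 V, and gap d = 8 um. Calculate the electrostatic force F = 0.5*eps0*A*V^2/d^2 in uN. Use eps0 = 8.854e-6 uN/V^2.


Step 1: Identify parameters.
eps0 = 8.854e-6 uN/V^2, A = 37484 um^2, V = 100 V, d = 8 um
Step 2: Compute V^2 = 100^2 = 10000
Step 3: Compute d^2 = 8^2 = 64
Step 4: F = 0.5 * 8.854e-6 * 37484 * 10000 / 64
F = 25.928 uN


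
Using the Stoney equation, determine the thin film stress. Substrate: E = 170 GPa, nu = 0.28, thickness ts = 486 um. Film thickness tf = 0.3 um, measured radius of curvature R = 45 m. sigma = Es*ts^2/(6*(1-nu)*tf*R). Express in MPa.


Step 1: Compute numerator: Es * ts^2 = 170 * 486^2 = 40153320 (GPa*um^2)
Step 2: Compute denominator (R in um): 6*(1-nu)*tf*R = 6*0.72*0.3*45e6 = 58320000.0 (um^2)
Step 3: sigma (GPa) = 40153320 / 58320000.0 = 6.885e-01 GPa
Step 4: Convert to MPa (x1000): sigma = 688.5 MPa


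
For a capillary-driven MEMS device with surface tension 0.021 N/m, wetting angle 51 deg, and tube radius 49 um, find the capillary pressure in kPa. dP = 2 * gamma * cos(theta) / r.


Step 1: cos(51 deg) = 0.6293
Step 2: Convert r to m: r = 49e-6 m
Step 3: dP = 2 * 0.021 * 0.6293 / 49e-6 = 539.4 Pa
Step 4: Convert Pa to kPa (divide by 1000).
dP = 0.54 kPa


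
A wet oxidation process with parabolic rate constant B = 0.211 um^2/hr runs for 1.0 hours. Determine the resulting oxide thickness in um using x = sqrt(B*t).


Step 1: Compute B*t = 0.211 * 1.0 = 0.211
Step 2: x = sqrt(0.211)
x = 0.459 um


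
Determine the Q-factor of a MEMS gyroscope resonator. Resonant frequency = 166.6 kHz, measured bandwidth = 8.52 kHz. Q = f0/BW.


Step 1: Q = f0 / bandwidth
Step 2: Q = 166.6 / 8.52
Q = 19.6


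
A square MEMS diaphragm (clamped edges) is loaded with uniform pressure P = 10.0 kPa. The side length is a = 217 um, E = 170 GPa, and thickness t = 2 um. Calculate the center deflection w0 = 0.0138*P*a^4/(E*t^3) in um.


Step 1: Convert pressure to compatible units (E is in GPa, so P in GPa).
P = 10.0 kPa = 10.0e-6 GPa
Step 2: Compute numerator: 0.0138 * P * a^4.
a^4 = 217^4 = 2217373921
numerator = 0.0138 * 10.0e-6 * 2217373921 = 3.06e+02
Step 3: Compute denominator: E * t^3 = 170 * 2^3 = 1360
Step 4: w0 = numerator / denominator = 3.06e+02 / 1360 = 0.225 um


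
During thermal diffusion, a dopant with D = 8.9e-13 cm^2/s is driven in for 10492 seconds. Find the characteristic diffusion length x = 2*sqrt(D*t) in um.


Step 1: Compute D*t = 8.9e-13 * 10492 = 9.33788e-09 cm^2
Step 2: sqrt(D*t) = 9.66327e-05 cm
Step 3: x = 2 * 9.66327e-05 cm = 1.932654e-04 cm
Step 4: Convert to um (1 cm = 1e4 um): x = 1.933 um


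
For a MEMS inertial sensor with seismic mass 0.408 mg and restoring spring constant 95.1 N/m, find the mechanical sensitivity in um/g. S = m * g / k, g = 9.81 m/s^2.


Step 1: Convert mass: m = 0.408 mg = 4.08e-07 kg
Step 2: S = m * g / k = 4.08e-07 * 9.81 / 95.1
Step 3: S = 4.21e-08 m/g
Step 4: Convert to um/g: S = 0.042 um/g


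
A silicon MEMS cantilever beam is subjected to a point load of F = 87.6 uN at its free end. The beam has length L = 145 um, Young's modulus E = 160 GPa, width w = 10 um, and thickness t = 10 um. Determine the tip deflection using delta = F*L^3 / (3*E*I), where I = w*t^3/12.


Step 1: Calculate the second moment of area.
I = w * t^3 / 12 = 10 * 10^3 / 12 = 833.3333 um^4
Step 2: Convert E to consistent units (1 GPa = 1000 uN/um^2).
E = 160 GPa = 160000 uN/um^2
Step 3: Calculate tip deflection.
delta = F * L^3 / (3 * E * I)
delta = 87.6 * 145^3 / (3 * 160000 * 833.3333)
delta = 0.6676 um


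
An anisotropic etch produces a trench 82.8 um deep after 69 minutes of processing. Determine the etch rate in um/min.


Step 1: Etch rate = depth / time
Step 2: rate = 82.8 / 69
rate = 1.2 um/min


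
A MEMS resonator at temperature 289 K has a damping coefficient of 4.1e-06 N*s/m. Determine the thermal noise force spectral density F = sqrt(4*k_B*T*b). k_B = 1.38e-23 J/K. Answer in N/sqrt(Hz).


Step 1: Compute 4 * k_B * T * b
= 4 * 1.38e-23 * 289 * 4.1e-06
= 6.5406e-26 N^2/Hz
Step 2: F_noise = sqrt(6.5406e-26)
F_noise = 2.56e-13 N/sqrt(Hz)


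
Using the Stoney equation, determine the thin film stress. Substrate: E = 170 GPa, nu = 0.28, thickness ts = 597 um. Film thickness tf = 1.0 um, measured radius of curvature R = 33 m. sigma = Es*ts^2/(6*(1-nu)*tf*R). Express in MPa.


Step 1: Compute numerator: Es * ts^2 = 170 * 597^2 = 60589530 (GPa*um^2)
Step 2: Compute denominator (R in um): 6*(1-nu)*tf*R = 6*0.72*1.0*33e6 = 142560000.0 (um^2)
Step 3: sigma (GPa) = 60589530 / 142560000.0 = 4.25011e-01 GPa
Step 4: Convert to MPa (x1000): sigma = 425.0 MPa


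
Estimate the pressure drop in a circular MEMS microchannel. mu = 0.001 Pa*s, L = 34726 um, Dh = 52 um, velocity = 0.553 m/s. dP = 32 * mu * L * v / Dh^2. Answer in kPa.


Step 1: Convert to SI: L = 34726e-6 m, Dh = 52e-6 m
Step 2: dP = 32 * 0.001 * 34726e-6 * 0.553 / (52e-6)^2
Step 3: dP = 227260.09 Pa
Step 4: Convert to kPa: dP = 227.26 kPa


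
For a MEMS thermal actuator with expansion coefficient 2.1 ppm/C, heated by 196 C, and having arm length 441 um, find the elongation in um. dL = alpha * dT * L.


Step 1: Convert CTE: alpha = 2.1 ppm/C = 2.1e-6 /C
Step 2: dL = 2.1e-6 * 196 * 441
dL = 0.1815 um


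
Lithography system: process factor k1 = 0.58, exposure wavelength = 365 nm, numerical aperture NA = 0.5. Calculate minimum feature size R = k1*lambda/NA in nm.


Step 1: Identify values: k1 = 0.58, lambda = 365 nm, NA = 0.5
Step 2: R = k1 * lambda / NA
R = 0.58 * 365 / 0.5
R = 423.4 nm


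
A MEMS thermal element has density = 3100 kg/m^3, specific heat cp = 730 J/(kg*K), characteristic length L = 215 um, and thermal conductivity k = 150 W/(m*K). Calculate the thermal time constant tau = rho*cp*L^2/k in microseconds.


Step 1: Convert L to m: L = 215e-6 m
Step 2: L^2 = (215e-6)^2 = 4.6225e-08 m^2
Step 3: tau = 3100 * 730 * 4.6225e-08 / 150 = 6.9738117e-04 s
Step 4: Convert to microseconds (multiply by 1e6).
tau = 697.381 us


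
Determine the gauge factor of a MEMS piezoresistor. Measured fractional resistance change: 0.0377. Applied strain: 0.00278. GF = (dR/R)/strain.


Step 1: Identify values.
dR/R = 0.0377, strain = 0.00278
Step 2: GF = (dR/R) / strain = 0.0377 / 0.00278
GF = 13.6


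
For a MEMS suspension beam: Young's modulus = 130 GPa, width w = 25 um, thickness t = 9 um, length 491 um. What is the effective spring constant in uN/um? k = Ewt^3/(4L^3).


Step 1: Convert E to consistent units (1 GPa = 1000 uN/um^2).
E = 130 GPa = 130000 uN/um^2
Step 2: Compute t^3 = 9^3 = 729
Step 3: Compute L^3 = 491^3 = 118370771
Step 4: k = 130000 * 25 * 729 / (4 * 118370771)
k = 5.0039 uN/um


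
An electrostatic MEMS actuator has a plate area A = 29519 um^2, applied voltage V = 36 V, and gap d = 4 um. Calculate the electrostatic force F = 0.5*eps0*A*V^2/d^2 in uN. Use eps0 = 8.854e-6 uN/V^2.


Step 1: Identify parameters.
eps0 = 8.854e-6 uN/V^2, A = 29519 um^2, V = 36 V, d = 4 um
Step 2: Compute V^2 = 36^2 = 1296
Step 3: Compute d^2 = 4^2 = 16
Step 4: F = 0.5 * 8.854e-6 * 29519 * 1296 / 16
F = 10.585 uN


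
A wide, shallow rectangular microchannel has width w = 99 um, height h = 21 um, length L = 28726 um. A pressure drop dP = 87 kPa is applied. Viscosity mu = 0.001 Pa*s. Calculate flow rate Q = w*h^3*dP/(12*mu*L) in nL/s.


Step 1: Convert all dimensions to SI (meters).
w = 99e-6 m, h = 21e-6 m, L = 28726e-6 m, dP = 87e3 Pa
Step 2: Q = w * h^3 * dP / (12 * mu * L)
Q = 99e-6 * (21e-6)^3 * 87e3 / (12 * 0.001 * 28726e-6) = 2.3139604e-10 m^3/s
Step 3: Convert Q from m^3/s to nL/s (1 m^3 = 1e12 nL, so multiply by 1e12).
Q = 231.396 nL/s


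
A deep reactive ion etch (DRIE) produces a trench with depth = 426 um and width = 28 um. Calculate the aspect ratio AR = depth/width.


Step 1: AR = depth / width
Step 2: AR = 426 / 28
AR = 15.2


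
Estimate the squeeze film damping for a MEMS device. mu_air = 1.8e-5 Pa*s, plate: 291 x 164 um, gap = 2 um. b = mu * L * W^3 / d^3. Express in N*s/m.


Step 1: Convert to SI.
L = 291e-6 m, W = 164e-6 m, d = 2e-6 m
Step 2: W^3 = (164e-6)^3 = 4.41e-12 m^3
Step 3: d^3 = (2e-6)^3 = 8.00e-18 m^3
Step 4: b = 1.8e-5 * 291e-6 * 4.41e-12 / 8.00e-18
b = 2.89e-03 N*s/m


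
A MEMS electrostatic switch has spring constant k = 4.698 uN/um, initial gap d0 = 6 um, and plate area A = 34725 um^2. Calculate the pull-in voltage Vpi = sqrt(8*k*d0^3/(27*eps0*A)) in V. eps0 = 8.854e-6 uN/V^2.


Step 1: Compute numerator: 8 * k * d0^3 = 8 * 4.698 * 6^3 = 8118.144
Step 2: Compute denominator: 27 * eps0 * A = 27 * 8.854e-6 * 34725 = 8.301289
Step 3: Vpi = sqrt(8118.144 / 8.301289)
Vpi = 31.27 V


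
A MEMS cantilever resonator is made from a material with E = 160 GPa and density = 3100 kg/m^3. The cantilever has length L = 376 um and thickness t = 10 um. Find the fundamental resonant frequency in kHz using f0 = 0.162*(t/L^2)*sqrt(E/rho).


Step 1: Convert units to SI.
t_SI = 10e-6 m, L_SI = 376e-6 m
Step 2: Calculate sqrt(E/rho).
sqrt(160e9 / 3100) = 7184.21 m/s
Step 3: Compute f0.
f0 = 0.162 * 10e-6 / (376e-6)^2 * 7184.21 = 82322.5 Hz = 82.32 kHz


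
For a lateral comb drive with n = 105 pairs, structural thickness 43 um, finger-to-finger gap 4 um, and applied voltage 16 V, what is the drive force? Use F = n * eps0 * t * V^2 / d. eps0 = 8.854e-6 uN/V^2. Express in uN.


Step 1: Parameters: n=105, eps0=8.854e-6 uN/V^2, t=43 um, V=16 V, d=4 um
Step 2: V^2 = 256
Step 3: F = 105 * 8.854e-6 * 43 * 256 / 4
F = 2.558 uN


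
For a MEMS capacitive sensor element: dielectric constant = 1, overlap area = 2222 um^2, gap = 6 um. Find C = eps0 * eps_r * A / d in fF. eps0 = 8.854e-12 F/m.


Step 1: Convert area to m^2: A = 2222e-12 m^2
Step 2: Convert gap to m: d = 6e-6 m
Step 3: C = eps0 * eps_r * A / d
C = 8.854e-12 * 1 * 2222e-12 / 6e-6
Step 4: Convert to fF (multiply by 1e15).
C = 3.28 fF


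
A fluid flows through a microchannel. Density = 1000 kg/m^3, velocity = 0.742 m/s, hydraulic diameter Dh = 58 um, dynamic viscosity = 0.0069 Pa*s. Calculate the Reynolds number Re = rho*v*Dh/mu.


Step 1: Convert Dh to meters: Dh = 58e-6 m
Step 2: Re = rho * v * Dh / mu
Re = 1000 * 0.742 * 58e-6 / 0.0069
Re = 6.237


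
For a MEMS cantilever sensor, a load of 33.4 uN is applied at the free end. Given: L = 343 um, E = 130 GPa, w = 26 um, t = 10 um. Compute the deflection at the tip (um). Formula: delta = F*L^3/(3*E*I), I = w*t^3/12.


Step 1: Calculate the second moment of area.
I = w * t^3 / 12 = 26 * 10^3 / 12 = 2166.6667 um^4
Step 2: Convert E to consistent units (1 GPa = 1000 uN/um^2).
E = 130 GPa = 130000 uN/um^2
Step 3: Calculate tip deflection.
delta = F * L^3 / (3 * E * I)
delta = 33.4 * 343^3 / (3 * 130000 * 2166.6667)
delta = 1.595 um


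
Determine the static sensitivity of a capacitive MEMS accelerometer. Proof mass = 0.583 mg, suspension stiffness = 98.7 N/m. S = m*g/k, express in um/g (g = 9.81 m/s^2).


Step 1: Convert mass: m = 0.583 mg = 5.83e-07 kg
Step 2: S = m * g / k = 5.83e-07 * 9.81 / 98.7
Step 3: S = 5.79e-08 m/g
Step 4: Convert to um/g: S = 0.058 um/g


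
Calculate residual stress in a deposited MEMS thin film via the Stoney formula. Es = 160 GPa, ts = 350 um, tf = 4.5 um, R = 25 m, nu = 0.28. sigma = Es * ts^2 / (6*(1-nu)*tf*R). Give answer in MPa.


Step 1: Compute numerator: Es * ts^2 = 160 * 350^2 = 19600000 (GPa*um^2)
Step 2: Compute denominator (R in um): 6*(1-nu)*tf*R = 6*0.72*4.5*25e6 = 486000000.0 (um^2)
Step 3: sigma (GPa) = 19600000 / 486000000.0 = 4.0329e-02 GPa
Step 4: Convert to MPa (x1000): sigma = 40.3 MPa


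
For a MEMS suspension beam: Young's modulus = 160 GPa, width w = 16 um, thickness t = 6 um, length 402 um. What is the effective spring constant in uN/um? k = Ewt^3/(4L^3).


Step 1: Convert E to consistent units (1 GPa = 1000 uN/um^2).
E = 160 GPa = 160000 uN/um^2
Step 2: Compute t^3 = 6^3 = 216
Step 3: Compute L^3 = 402^3 = 64964808
Step 4: k = 160000 * 16 * 216 / (4 * 64964808)
k = 2.1279 uN/um


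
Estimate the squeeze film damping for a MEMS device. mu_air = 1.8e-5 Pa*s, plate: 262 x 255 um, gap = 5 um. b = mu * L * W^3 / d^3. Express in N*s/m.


Step 1: Convert to SI.
L = 262e-6 m, W = 255e-6 m, d = 5e-6 m
Step 2: W^3 = (255e-6)^3 = 1.66e-11 m^3
Step 3: d^3 = (5e-6)^3 = 1.25e-16 m^3
Step 4: b = 1.8e-5 * 262e-6 * 1.66e-11 / 1.25e-16
b = 6.26e-04 N*s/m


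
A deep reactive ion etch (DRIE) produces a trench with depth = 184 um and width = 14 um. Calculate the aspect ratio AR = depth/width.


Step 1: AR = depth / width
Step 2: AR = 184 / 14
AR = 13.1


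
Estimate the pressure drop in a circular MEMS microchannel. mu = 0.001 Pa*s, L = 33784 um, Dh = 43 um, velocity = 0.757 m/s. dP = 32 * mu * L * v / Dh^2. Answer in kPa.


Step 1: Convert to SI: L = 33784e-6 m, Dh = 43e-6 m
Step 2: dP = 32 * 0.001 * 33784e-6 * 0.757 / (43e-6)^2
Step 3: dP = 442608.77 Pa
Step 4: Convert to kPa: dP = 442.61 kPa


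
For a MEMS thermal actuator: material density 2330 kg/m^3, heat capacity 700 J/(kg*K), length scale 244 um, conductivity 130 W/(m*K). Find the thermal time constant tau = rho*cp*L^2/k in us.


Step 1: Convert L to m: L = 244e-6 m
Step 2: L^2 = (244e-6)^2 = 5.9536e-08 m^2
Step 3: tau = 2330 * 700 * 5.9536e-08 / 130 = 7.4694782e-04 s
Step 4: Convert to microseconds (multiply by 1e6).
tau = 746.948 us


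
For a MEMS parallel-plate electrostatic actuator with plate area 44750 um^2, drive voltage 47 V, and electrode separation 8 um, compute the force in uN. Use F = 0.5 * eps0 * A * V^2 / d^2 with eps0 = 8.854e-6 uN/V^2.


Step 1: Identify parameters.
eps0 = 8.854e-6 uN/V^2, A = 44750 um^2, V = 47 V, d = 8 um
Step 2: Compute V^2 = 47^2 = 2209
Step 3: Compute d^2 = 8^2 = 64
Step 4: F = 0.5 * 8.854e-6 * 44750 * 2209 / 64
F = 6.838 uN


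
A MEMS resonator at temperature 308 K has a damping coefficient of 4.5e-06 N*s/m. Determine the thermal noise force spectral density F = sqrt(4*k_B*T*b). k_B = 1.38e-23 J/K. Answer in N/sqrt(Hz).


Step 1: Compute 4 * k_B * T * b
= 4 * 1.38e-23 * 308 * 4.5e-06
= 7.6507e-26 N^2/Hz
Step 2: F_noise = sqrt(7.6507e-26)
F_noise = 2.77e-13 N/sqrt(Hz)


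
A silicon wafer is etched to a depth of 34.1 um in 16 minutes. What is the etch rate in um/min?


Step 1: Etch rate = depth / time
Step 2: rate = 34.1 / 16
rate = 2.131 um/min


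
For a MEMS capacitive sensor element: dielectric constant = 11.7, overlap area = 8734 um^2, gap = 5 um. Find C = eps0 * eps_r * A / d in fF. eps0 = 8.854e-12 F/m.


Step 1: Convert area to m^2: A = 8734e-12 m^2
Step 2: Convert gap to m: d = 5e-6 m
Step 3: C = eps0 * eps_r * A / d
C = 8.854e-12 * 11.7 * 8734e-12 / 5e-6
Step 4: Convert to fF (multiply by 1e15).
C = 180.95 fF


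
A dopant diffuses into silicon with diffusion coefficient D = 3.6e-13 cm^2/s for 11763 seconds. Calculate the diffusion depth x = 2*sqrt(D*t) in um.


Step 1: Compute D*t = 3.6e-13 * 11763 = 4.23468e-09 cm^2
Step 2: sqrt(D*t) = 6.50744e-05 cm
Step 3: x = 2 * 6.50744e-05 cm = 1.301488e-04 cm
Step 4: Convert to um (1 cm = 1e4 um): x = 1.301 um


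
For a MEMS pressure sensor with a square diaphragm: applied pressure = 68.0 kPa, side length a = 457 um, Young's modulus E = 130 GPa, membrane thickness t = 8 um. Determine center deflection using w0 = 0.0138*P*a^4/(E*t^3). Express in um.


Step 1: Convert pressure to compatible units (E is in GPa, so P in GPa).
P = 68.0 kPa = 68.0e-6 GPa
Step 2: Compute numerator: 0.0138 * P * a^4.
a^4 = 457^4 = 43617904801
numerator = 0.0138 * 68.0e-6 * 43617904801 = 4.0931e+04
Step 3: Compute denominator: E * t^3 = 130 * 8^3 = 66560
Step 4: w0 = numerator / denominator = 4.0931e+04 / 66560 = 0.6149 um


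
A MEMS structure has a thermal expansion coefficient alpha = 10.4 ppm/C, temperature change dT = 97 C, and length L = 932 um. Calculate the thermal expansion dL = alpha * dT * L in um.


Step 1: Convert CTE: alpha = 10.4 ppm/C = 10.4e-6 /C
Step 2: dL = 10.4e-6 * 97 * 932
dL = 0.9402 um


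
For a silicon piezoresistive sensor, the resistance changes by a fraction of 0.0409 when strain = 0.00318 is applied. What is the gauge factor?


Step 1: Identify values.
dR/R = 0.0409, strain = 0.00318
Step 2: GF = (dR/R) / strain = 0.0409 / 0.00318
GF = 12.9


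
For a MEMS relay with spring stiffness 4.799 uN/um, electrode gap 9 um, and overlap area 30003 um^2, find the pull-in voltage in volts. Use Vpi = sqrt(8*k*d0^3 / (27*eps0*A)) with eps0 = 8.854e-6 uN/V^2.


Step 1: Compute numerator: 8 * k * d0^3 = 8 * 4.799 * 9^3 = 27987.768
Step 2: Compute denominator: 27 * eps0 * A = 27 * 8.854e-6 * 30003 = 7.172457
Step 3: Vpi = sqrt(27987.768 / 7.172457)
Vpi = 62.47 V


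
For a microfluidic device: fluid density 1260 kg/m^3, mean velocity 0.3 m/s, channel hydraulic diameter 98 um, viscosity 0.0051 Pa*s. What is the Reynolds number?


Step 1: Convert Dh to meters: Dh = 98e-6 m
Step 2: Re = rho * v * Dh / mu
Re = 1260 * 0.3 * 98e-6 / 0.0051
Re = 7.264


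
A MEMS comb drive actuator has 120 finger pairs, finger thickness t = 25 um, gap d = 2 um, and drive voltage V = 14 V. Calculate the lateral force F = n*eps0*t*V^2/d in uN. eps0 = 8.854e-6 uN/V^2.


Step 1: Parameters: n=120, eps0=8.854e-6 uN/V^2, t=25 um, V=14 V, d=2 um
Step 2: V^2 = 196
Step 3: F = 120 * 8.854e-6 * 25 * 196 / 2
F = 2.603 uN


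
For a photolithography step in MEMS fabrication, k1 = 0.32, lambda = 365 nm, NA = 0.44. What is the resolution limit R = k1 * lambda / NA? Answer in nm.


Step 1: Identify values: k1 = 0.32, lambda = 365 nm, NA = 0.44
Step 2: R = k1 * lambda / NA
R = 0.32 * 365 / 0.44
R = 265.5 nm


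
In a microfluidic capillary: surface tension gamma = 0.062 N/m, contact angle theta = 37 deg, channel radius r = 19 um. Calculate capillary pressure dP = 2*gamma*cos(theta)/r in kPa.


Step 1: cos(37 deg) = 0.7986
Step 2: Convert r to m: r = 19e-6 m
Step 3: dP = 2 * 0.062 * 0.7986 / 19e-6 = 5211.9 Pa
Step 4: Convert Pa to kPa (divide by 1000).
dP = 5.21 kPa


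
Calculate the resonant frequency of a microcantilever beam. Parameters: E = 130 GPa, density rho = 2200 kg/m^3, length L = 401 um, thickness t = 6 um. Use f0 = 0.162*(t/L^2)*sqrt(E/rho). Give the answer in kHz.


Step 1: Convert units to SI.
t_SI = 6e-6 m, L_SI = 401e-6 m
Step 2: Calculate sqrt(E/rho).
sqrt(130e9 / 2200) = 7687.06 m/s
Step 3: Compute f0.
f0 = 0.162 * 6e-6 / (401e-6)^2 * 7687.06 = 46466.3 Hz = 46.47 kHz


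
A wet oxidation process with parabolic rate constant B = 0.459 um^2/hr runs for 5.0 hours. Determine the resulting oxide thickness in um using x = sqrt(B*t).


Step 1: Compute B*t = 0.459 * 5.0 = 2.295
Step 2: x = sqrt(2.295)
x = 1.515 um


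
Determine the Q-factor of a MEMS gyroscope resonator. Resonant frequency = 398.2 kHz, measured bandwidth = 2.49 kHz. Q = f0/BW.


Step 1: Q = f0 / bandwidth
Step 2: Q = 398.2 / 2.49
Q = 159.9


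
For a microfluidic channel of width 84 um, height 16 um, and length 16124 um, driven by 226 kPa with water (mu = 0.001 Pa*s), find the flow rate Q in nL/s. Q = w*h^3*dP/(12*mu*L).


Step 1: Convert all dimensions to SI (meters).
w = 84e-6 m, h = 16e-6 m, L = 16124e-6 m, dP = 226e3 Pa
Step 2: Q = w * h^3 * dP / (12 * mu * L)
Q = 84e-6 * (16e-6)^3 * 226e3 / (12 * 0.001 * 16124e-6) = 4.0187745e-10 m^3/s
Step 3: Convert Q from m^3/s to nL/s (1 m^3 = 1e12 nL, so multiply by 1e12).
Q = 401.877 nL/s


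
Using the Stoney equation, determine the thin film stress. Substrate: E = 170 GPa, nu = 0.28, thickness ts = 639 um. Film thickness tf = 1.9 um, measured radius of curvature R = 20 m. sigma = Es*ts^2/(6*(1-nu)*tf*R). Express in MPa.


Step 1: Compute numerator: Es * ts^2 = 170 * 639^2 = 69414570 (GPa*um^2)
Step 2: Compute denominator (R in um): 6*(1-nu)*tf*R = 6*0.72*1.9*20e6 = 164160000.0 (um^2)
Step 3: sigma (GPa) = 69414570 / 164160000.0 = 4.22847e-01 GPa
Step 4: Convert to MPa (x1000): sigma = 422.8 MPa


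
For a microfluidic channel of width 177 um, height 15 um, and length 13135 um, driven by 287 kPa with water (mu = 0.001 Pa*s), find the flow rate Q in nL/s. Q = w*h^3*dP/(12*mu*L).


Step 1: Convert all dimensions to SI (meters).
w = 177e-6 m, h = 15e-6 m, L = 13135e-6 m, dP = 287e3 Pa
Step 2: Q = w * h^3 * dP / (12 * mu * L)
Q = 177e-6 * (15e-6)^3 * 287e3 / (12 * 0.001 * 13135e-6) = 1.08772126e-09 m^3/s
Step 3: Convert Q from m^3/s to nL/s (1 m^3 = 1e12 nL, so multiply by 1e12).
Q = 1087.721 nL/s


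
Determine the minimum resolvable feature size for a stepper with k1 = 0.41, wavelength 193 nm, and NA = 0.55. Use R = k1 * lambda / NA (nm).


Step 1: Identify values: k1 = 0.41, lambda = 193 nm, NA = 0.55
Step 2: R = k1 * lambda / NA
R = 0.41 * 193 / 0.55
R = 143.9 nm


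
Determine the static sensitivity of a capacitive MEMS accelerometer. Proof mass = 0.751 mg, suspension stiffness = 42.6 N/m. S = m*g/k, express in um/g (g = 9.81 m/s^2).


Step 1: Convert mass: m = 0.751 mg = 7.51e-07 kg
Step 2: S = m * g / k = 7.51e-07 * 9.81 / 42.6
Step 3: S = 1.73e-07 m/g
Step 4: Convert to um/g: S = 0.173 um/g


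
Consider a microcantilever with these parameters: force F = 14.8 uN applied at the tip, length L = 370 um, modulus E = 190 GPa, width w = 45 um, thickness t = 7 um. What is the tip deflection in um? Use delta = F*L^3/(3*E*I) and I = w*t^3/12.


Step 1: Calculate the second moment of area.
I = w * t^3 / 12 = 45 * 7^3 / 12 = 1286.25 um^4
Step 2: Convert E to consistent units (1 GPa = 1000 uN/um^2).
E = 190 GPa = 190000 uN/um^2
Step 3: Calculate tip deflection.
delta = F * L^3 / (3 * E * I)
delta = 14.8 * 370^3 / (3 * 190000 * 1286.25)
delta = 1.0225 um


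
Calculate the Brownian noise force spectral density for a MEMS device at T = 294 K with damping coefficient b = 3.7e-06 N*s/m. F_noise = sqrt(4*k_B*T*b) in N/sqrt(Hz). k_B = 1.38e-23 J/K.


Step 1: Compute 4 * k_B * T * b
= 4 * 1.38e-23 * 294 * 3.7e-06
= 6.0047e-26 N^2/Hz
Step 2: F_noise = sqrt(6.0047e-26)
F_noise = 2.45e-13 N/sqrt(Hz)


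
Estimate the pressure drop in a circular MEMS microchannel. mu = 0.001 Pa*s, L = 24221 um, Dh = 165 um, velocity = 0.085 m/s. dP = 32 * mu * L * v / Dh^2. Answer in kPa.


Step 1: Convert to SI: L = 24221e-6 m, Dh = 165e-6 m
Step 2: dP = 32 * 0.001 * 24221e-6 * 0.085 / (165e-6)^2
Step 3: dP = 2419.88 Pa
Step 4: Convert to kPa: dP = 2.42 kPa


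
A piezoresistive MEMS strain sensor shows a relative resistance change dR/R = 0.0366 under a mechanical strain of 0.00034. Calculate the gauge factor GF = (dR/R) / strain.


Step 1: Identify values.
dR/R = 0.0366, strain = 0.00034
Step 2: GF = (dR/R) / strain = 0.0366 / 0.00034
GF = 107.6


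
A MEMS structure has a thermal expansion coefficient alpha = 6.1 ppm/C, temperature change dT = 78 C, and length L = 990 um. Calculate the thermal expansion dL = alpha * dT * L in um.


Step 1: Convert CTE: alpha = 6.1 ppm/C = 6.1e-6 /C
Step 2: dL = 6.1e-6 * 78 * 990
dL = 0.471 um


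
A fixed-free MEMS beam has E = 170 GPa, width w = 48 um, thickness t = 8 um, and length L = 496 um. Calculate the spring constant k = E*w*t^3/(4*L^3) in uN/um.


Step 1: Convert E to consistent units (1 GPa = 1000 uN/um^2).
E = 170 GPa = 170000 uN/um^2
Step 2: Compute t^3 = 8^3 = 512
Step 3: Compute L^3 = 496^3 = 122023936
Step 4: k = 170000 * 48 * 512 / (4 * 122023936)
k = 8.5596 uN/um


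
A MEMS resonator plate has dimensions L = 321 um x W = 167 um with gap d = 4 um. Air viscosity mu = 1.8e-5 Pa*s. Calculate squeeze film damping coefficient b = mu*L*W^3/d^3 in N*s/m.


Step 1: Convert to SI.
L = 321e-6 m, W = 167e-6 m, d = 4e-6 m
Step 2: W^3 = (167e-6)^3 = 4.66e-12 m^3
Step 3: d^3 = (4e-6)^3 = 6.40e-17 m^3
Step 4: b = 1.8e-5 * 321e-6 * 4.66e-12 / 6.40e-17
b = 4.20e-04 N*s/m
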